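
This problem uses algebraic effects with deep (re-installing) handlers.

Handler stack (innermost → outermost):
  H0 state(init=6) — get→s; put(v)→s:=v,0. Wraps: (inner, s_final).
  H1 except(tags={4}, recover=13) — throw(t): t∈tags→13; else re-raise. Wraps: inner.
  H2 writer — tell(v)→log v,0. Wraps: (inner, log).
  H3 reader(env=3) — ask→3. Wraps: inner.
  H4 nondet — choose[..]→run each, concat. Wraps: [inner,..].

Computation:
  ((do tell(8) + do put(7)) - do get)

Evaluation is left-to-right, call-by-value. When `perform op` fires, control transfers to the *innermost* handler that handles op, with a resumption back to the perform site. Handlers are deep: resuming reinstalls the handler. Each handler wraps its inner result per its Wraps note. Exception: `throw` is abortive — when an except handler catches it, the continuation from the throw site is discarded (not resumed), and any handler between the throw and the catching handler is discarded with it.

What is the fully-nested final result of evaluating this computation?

Answer: [((-7, 7), (8))]

Evaluation trace:
tell(8) @ H2 ⇒ log+=8
put(7) @ H0 ⇒ s:=7
get @ H0 ⇒ 7
H0 returns (-7, 7)
H1 returns (-7, 7)
H2 returns ((-7, 7), (8))
H3 returns ((-7, 7), (8))
H4 returns [((-7, 7), (8))]
= [((-7, 7), (8))]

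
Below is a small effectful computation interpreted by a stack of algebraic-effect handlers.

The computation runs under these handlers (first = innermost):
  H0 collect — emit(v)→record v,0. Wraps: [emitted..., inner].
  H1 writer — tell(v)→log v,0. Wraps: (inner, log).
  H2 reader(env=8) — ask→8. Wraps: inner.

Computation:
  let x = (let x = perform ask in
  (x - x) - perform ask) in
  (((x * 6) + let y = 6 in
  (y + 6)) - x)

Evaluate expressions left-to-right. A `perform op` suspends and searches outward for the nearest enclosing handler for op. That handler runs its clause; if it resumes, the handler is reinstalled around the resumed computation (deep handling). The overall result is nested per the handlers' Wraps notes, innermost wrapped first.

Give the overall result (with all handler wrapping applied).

Evaluation trace:
ask @ H2 ⇒ 8
ask @ H2 ⇒ 8
H0 returns [-28]
H1 returns ([-28], ())
H2 returns ([-28], ())
= ([-28], ())

Answer: ([-28], ())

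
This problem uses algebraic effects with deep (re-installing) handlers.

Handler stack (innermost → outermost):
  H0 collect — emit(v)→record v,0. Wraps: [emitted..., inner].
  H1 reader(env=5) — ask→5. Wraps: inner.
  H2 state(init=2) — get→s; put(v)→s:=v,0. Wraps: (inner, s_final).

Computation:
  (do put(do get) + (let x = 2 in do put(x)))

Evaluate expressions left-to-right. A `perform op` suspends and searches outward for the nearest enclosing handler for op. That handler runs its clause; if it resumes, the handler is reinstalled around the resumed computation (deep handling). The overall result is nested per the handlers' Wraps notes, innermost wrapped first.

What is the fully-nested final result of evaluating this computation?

Evaluation trace:
get @ H2 ⇒ 2
put(2) @ H2 ⇒ s:=2
put(2) @ H2 ⇒ s:=2
H0 returns [0]
H1 returns [0]
H2 returns ([0], 2)
= ([0], 2)

Answer: ([0], 2)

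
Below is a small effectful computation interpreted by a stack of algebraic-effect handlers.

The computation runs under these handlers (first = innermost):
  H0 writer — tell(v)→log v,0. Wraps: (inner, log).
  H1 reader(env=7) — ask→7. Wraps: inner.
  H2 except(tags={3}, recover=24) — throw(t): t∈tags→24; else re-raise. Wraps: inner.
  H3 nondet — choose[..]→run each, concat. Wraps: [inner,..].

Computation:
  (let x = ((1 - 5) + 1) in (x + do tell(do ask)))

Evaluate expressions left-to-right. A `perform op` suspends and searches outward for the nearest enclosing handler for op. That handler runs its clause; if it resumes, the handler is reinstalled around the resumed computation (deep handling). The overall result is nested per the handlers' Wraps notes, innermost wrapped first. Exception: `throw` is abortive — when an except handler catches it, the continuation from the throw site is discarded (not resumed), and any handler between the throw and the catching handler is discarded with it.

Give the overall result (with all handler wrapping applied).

Answer: [(-3, (7))]

Evaluation trace:
ask @ H1 ⇒ 7
tell(7) @ H0 ⇒ log+=7
H0 returns (-3, (7))
H1 returns (-3, (7))
H2 returns (-3, (7))
H3 returns [(-3, (7))]
= [(-3, (7))]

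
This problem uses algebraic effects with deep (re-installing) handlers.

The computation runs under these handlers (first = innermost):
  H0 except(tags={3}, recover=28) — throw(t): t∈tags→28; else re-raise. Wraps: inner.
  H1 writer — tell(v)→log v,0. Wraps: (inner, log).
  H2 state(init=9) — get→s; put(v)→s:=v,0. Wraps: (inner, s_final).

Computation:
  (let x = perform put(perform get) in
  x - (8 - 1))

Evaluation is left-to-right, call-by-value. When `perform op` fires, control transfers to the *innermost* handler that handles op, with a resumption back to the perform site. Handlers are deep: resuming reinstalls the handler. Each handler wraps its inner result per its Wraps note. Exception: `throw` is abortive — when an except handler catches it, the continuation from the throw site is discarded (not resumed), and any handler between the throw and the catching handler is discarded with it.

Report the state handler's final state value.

Answer: 9

Working:
get @ H2 ⇒ 9
put(9) @ H2 ⇒ s:=9
H0 returns -7
H1 returns (-7, ())
H2 returns ((-7, ()), 9)
= ((-7, ()), 9)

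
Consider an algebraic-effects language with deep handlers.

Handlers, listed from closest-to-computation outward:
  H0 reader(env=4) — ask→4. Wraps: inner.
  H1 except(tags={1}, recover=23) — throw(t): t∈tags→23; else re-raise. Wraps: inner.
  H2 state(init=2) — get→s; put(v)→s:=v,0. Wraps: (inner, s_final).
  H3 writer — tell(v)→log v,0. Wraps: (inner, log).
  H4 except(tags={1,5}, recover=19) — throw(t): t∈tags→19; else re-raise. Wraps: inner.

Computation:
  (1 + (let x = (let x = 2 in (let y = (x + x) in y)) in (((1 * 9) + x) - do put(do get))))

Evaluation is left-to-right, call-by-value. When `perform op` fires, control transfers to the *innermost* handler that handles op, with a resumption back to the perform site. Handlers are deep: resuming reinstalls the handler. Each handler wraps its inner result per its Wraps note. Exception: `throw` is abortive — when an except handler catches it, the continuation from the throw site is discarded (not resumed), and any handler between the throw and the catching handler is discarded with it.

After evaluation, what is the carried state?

Evaluation trace:
get @ H2 ⇒ 2
put(2) @ H2 ⇒ s:=2
H0 returns 14
H1 returns 14
H2 returns (14, 2)
H3 returns ((14, 2), ())
H4 returns ((14, 2), ())
= ((14, 2), ())

Answer: 2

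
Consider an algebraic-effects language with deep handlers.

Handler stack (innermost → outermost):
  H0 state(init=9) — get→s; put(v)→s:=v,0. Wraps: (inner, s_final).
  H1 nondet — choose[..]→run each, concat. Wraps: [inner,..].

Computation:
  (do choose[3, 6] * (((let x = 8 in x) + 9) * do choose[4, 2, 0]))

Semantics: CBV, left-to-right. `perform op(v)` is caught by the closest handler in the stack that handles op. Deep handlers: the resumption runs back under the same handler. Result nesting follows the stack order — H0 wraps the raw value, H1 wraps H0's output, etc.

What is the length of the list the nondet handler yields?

Step-by-step:
choose[3, 6] @ H1
  branch[0] choose=3:
    choose[4, 2, 0] @ H1
      branch[0] choose=4:
        H0 returns (204, 9)
        H1 returns [(204, 9)]
      branch[1] choose=2:
        H0 returns (102, 9)
        H1 returns [(102, 9)]
      branch[2] choose=0:
        H0 returns (0, 9)
        H1 returns [(0, 9)]
  branch[1] choose=6:
    choose[4, 2, 0] @ H1
      branch[0] choose=4:
        H0 returns (408, 9)
        H1 returns [(408, 9)]
      branch[1] choose=2:
        H0 returns (204, 9)
        H1 returns [(204, 9)]
      branch[2] choose=0:
        H0 returns (0, 9)
        H1 returns [(0, 9)]
= [(204, 9), (102, 9), (0, 9), (408, 9), (204, 9), (0, 9)]

Answer: 6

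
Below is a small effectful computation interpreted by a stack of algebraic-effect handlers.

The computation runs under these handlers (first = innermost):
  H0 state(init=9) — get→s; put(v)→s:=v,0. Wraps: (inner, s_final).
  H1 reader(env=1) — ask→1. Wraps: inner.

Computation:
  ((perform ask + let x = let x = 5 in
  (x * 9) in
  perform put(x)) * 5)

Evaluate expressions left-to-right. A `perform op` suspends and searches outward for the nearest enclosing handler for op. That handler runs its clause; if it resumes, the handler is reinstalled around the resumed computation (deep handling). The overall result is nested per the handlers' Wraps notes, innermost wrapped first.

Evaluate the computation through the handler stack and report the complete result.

Answer: (5, 45)

Working:
ask @ H1 ⇒ 1
put(45) @ H0 ⇒ s:=45
H0 returns (5, 45)
H1 returns (5, 45)
= (5, 45)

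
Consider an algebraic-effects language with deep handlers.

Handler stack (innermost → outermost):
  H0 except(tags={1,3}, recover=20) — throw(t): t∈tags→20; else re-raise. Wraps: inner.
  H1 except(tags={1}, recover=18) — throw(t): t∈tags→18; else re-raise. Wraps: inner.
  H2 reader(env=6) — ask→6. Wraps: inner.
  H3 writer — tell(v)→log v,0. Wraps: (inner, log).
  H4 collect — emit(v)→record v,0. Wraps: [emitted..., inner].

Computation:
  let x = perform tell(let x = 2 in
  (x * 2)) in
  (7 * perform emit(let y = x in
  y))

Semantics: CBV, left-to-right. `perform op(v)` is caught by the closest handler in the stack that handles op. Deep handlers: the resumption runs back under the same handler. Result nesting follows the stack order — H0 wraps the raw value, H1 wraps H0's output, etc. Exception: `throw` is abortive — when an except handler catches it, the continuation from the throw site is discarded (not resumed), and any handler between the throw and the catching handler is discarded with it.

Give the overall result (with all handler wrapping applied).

Evaluation trace:
tell(4) @ H3 ⇒ log+=4
emit(0) @ H4 ⇒ out+=0
H0 returns 0
H1 returns 0
H2 returns 0
H3 returns (0, (4))
H4 returns [0, (0, (4))]
= [0, (0, (4))]

Answer: [0, (0, (4))]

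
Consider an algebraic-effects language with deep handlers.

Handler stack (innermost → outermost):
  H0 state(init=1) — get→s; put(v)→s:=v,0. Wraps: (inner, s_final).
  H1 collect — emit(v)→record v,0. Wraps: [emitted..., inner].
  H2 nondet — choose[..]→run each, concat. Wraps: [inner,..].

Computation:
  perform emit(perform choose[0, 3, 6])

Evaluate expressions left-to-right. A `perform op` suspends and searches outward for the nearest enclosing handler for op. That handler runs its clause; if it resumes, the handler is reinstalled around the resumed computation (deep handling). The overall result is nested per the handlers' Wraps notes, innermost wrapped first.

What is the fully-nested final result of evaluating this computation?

Answer: [[0, (0, 1)], [3, (0, 1)], [6, (0, 1)]]

Evaluation trace:
choose[0, 3, 6] @ H2
  branch[0] choose=0:
    emit(0) @ H1 ⇒ out+=0
    H0 returns (0, 1)
    H1 returns [0, (0, 1)]
    H2 returns [[0, (0, 1)]]
  branch[1] choose=3:
    emit(3) @ H1 ⇒ out+=3
    H0 returns (0, 1)
    H1 returns [3, (0, 1)]
    H2 returns [[3, (0, 1)]]
  branch[2] choose=6:
    emit(6) @ H1 ⇒ out+=6
    H0 returns (0, 1)
    H1 returns [6, (0, 1)]
    H2 returns [[6, (0, 1)]]
= [[0, (0, 1)], [3, (0, 1)], [6, (0, 1)]]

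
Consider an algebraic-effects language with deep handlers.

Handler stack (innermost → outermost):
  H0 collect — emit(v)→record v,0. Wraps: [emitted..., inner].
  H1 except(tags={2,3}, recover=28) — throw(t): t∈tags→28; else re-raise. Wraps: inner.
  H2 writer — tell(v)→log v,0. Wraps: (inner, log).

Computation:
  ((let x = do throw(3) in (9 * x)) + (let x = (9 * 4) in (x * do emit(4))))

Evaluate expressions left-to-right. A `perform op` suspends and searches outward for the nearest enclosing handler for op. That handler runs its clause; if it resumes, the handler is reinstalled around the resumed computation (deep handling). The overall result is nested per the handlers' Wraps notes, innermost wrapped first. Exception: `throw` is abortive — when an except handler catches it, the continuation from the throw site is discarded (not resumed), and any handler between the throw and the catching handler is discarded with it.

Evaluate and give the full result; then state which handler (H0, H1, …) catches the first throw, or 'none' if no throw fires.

Working:
throw(3) @ H1 caught ⇒ 28
H2 returns (28, ())
= (28, ())

Answer: (28, ()) ; first throw caught by: H1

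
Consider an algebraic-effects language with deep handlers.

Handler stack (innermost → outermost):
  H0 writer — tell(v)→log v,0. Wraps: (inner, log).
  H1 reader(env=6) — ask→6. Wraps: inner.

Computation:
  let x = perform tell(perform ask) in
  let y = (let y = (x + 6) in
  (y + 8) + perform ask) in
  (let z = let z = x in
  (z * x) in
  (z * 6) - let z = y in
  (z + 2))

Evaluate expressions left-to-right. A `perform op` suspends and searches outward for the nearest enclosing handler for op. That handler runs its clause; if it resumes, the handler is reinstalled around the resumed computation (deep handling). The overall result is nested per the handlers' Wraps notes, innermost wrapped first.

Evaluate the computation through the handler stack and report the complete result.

Answer: (-22, (6))

Working:
ask @ H1 ⇒ 6
tell(6) @ H0 ⇒ log+=6
ask @ H1 ⇒ 6
H0 returns (-22, (6))
H1 returns (-22, (6))
= (-22, (6))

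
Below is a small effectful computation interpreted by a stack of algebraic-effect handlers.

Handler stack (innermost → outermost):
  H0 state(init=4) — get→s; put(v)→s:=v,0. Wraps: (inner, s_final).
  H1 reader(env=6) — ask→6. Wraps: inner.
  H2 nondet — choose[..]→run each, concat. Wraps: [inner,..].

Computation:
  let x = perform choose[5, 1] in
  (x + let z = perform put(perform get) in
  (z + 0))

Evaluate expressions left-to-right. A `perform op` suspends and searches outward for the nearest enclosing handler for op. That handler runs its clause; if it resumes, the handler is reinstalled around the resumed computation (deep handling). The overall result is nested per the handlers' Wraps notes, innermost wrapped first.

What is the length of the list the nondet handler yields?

Answer: 2

Evaluation trace:
choose[5, 1] @ H2
  branch[0] choose=5:
    get @ H0 ⇒ 4
    put(4) @ H0 ⇒ s:=4
    H0 returns (5, 4)
    H1 returns (5, 4)
    H2 returns [(5, 4)]
  branch[1] choose=1:
    get @ H0 ⇒ 4
    put(4) @ H0 ⇒ s:=4
    H0 returns (1, 4)
    H1 returns (1, 4)
    H2 returns [(1, 4)]
= [(5, 4), (1, 4)]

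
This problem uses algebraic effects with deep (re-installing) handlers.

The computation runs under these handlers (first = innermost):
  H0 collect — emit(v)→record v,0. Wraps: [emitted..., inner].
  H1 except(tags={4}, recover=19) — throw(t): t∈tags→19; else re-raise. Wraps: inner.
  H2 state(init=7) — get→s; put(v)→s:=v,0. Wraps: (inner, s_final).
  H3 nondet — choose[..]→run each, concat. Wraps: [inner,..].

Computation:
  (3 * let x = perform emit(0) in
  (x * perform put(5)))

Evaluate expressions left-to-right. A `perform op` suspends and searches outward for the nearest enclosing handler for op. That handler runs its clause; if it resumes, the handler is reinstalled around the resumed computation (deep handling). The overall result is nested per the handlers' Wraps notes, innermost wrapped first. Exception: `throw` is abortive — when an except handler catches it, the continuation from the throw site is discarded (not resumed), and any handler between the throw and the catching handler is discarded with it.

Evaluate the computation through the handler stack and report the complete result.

Answer: [([0, 0], 5)]

Evaluation trace:
emit(0) @ H0 ⇒ out+=0
put(5) @ H2 ⇒ s:=5
H0 returns [0, 0]
H1 returns [0, 0]
H2 returns ([0, 0], 5)
H3 returns [([0, 0], 5)]
= [([0, 0], 5)]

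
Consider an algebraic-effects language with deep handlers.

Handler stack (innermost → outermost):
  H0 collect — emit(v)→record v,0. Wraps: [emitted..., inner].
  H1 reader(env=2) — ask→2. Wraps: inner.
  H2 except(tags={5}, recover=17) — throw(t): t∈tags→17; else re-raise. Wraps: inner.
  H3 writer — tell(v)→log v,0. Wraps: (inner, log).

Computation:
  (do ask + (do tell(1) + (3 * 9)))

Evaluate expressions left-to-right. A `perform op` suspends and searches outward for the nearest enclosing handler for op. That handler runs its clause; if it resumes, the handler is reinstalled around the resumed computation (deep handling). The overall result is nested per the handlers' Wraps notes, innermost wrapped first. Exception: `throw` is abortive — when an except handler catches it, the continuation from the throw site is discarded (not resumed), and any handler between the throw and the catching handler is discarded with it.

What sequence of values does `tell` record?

Evaluation trace:
ask @ H1 ⇒ 2
tell(1) @ H3 ⇒ log+=1
H0 returns [29]
H1 returns [29]
H2 returns [29]
H3 returns ([29], (1))
= ([29], (1))

Answer: (1)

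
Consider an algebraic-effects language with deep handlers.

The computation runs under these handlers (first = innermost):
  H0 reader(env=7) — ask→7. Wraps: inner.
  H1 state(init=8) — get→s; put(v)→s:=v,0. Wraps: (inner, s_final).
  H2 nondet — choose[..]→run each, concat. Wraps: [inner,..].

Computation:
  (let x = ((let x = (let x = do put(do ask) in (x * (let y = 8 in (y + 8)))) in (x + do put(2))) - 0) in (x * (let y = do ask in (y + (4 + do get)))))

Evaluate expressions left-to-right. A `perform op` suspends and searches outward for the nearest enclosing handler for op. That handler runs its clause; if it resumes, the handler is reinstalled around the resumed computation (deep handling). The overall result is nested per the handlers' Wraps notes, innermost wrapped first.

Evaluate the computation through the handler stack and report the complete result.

Step-by-step:
ask @ H0 ⇒ 7
put(7) @ H1 ⇒ s:=7
put(2) @ H1 ⇒ s:=2
ask @ H0 ⇒ 7
get @ H1 ⇒ 2
H0 returns 0
H1 returns (0, 2)
H2 returns [(0, 2)]
= [(0, 2)]

Answer: [(0, 2)]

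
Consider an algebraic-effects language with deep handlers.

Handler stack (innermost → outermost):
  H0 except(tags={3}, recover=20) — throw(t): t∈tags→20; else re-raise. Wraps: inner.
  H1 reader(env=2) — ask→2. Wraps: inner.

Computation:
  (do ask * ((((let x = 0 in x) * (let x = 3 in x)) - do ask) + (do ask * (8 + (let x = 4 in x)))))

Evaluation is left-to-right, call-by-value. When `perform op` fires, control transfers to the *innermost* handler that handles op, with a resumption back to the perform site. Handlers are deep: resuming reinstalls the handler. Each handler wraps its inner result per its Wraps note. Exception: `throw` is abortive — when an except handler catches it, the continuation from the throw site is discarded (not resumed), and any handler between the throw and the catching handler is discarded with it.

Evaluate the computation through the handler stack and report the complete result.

Answer: 44

Evaluation trace:
ask @ H1 ⇒ 2
ask @ H1 ⇒ 2
ask @ H1 ⇒ 2
H0 returns 44
H1 returns 44
= 44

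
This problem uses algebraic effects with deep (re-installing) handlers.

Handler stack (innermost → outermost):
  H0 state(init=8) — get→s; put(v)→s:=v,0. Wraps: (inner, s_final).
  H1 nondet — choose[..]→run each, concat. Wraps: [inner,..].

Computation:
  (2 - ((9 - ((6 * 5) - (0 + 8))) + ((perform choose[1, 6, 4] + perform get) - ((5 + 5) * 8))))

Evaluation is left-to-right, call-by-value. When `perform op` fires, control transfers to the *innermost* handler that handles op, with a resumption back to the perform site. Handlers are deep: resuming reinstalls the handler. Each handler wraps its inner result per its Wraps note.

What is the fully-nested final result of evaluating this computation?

Step-by-step:
choose[1, 6, 4] @ H1
  branch[0] choose=1:
    get @ H0 ⇒ 8
    H0 returns (86, 8)
    H1 returns [(86, 8)]
  branch[1] choose=6:
    get @ H0 ⇒ 8
    H0 returns (81, 8)
    H1 returns [(81, 8)]
  branch[2] choose=4:
    get @ H0 ⇒ 8
    H0 returns (83, 8)
    H1 returns [(83, 8)]
= [(86, 8), (81, 8), (83, 8)]

Answer: [(86, 8), (81, 8), (83, 8)]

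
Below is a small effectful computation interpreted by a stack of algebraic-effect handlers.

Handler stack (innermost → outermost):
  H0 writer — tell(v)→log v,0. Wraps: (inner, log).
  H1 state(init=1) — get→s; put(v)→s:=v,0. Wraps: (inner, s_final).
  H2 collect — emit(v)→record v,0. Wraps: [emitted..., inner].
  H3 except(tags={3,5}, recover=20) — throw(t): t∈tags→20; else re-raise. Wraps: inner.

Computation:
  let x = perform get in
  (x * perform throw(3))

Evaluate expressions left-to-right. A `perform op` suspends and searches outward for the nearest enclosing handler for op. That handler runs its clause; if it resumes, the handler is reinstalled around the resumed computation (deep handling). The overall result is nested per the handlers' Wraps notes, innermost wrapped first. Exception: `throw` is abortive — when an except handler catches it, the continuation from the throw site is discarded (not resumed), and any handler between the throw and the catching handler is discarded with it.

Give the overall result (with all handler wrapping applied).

Answer: 20

Evaluation trace:
get @ H1 ⇒ 1
throw(3) @ H3 caught ⇒ 20
= 20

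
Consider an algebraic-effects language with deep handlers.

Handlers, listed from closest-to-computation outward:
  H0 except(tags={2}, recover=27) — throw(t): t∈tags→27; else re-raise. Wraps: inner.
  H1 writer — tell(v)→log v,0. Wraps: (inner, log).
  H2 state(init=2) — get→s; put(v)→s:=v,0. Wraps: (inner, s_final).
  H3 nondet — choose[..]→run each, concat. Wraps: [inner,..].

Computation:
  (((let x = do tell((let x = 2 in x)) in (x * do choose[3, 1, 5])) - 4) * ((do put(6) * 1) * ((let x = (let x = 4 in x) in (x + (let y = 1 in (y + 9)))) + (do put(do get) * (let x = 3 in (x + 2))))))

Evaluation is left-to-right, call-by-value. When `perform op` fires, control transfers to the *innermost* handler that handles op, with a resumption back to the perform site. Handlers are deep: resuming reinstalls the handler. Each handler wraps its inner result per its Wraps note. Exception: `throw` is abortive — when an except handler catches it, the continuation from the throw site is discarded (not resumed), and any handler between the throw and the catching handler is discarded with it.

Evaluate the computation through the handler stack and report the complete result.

Answer: [((0, (2)), 6), ((0, (2)), 6), ((0, (2)), 6)]

Step-by-step:
tell(2) @ H1 ⇒ log+=2
choose[3, 1, 5] @ H3
  branch[0] choose=3:
    put(6) @ H2 ⇒ s:=6
    get @ H2 ⇒ 6
    put(6) @ H2 ⇒ s:=6
    H0 returns 0
    H1 returns (0, (2))
    H2 returns ((0, (2)), 6)
    H3 returns [((0, (2)), 6)]
  branch[1] choose=1:
    put(6) @ H2 ⇒ s:=6
    get @ H2 ⇒ 6
    put(6) @ H2 ⇒ s:=6
    H0 returns 0
    H1 returns (0, (2))
    H2 returns ((0, (2)), 6)
    H3 returns [((0, (2)), 6)]
  branch[2] choose=5:
    put(6) @ H2 ⇒ s:=6
    get @ H2 ⇒ 6
    put(6) @ H2 ⇒ s:=6
    H0 returns 0
    H1 returns (0, (2))
    H2 returns ((0, (2)), 6)
    H3 returns [((0, (2)), 6)]
= [((0, (2)), 6), ((0, (2)), 6), ((0, (2)), 6)]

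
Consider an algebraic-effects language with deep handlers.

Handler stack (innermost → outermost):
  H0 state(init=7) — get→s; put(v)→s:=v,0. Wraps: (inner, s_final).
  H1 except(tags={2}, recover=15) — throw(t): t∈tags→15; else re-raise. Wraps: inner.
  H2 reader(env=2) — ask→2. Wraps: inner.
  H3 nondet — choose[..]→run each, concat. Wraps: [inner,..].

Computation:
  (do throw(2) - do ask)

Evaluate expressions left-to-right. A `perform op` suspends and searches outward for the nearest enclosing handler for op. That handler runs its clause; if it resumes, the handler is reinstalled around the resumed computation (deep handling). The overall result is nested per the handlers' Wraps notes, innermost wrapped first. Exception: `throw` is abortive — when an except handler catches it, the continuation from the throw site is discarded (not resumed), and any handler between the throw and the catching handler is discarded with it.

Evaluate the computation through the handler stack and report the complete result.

Answer: [15]

Step-by-step:
throw(2) @ H1 caught ⇒ 15
H2 returns 15
H3 returns [15]
= [15]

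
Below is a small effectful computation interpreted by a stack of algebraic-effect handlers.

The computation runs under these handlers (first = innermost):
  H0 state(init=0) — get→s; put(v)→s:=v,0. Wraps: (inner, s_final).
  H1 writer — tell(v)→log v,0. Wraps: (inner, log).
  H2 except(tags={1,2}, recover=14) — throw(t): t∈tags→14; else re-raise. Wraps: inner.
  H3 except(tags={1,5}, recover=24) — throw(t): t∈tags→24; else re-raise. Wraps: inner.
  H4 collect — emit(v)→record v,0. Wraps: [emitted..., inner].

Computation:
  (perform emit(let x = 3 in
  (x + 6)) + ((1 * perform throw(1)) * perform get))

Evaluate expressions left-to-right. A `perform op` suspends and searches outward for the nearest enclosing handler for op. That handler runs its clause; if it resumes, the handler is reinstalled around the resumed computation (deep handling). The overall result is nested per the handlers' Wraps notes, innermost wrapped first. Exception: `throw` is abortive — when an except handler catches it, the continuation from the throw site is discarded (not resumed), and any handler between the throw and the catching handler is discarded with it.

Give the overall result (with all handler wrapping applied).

Working:
emit(9) @ H4 ⇒ out+=9
throw(1) @ H2 caught ⇒ 14
H3 returns 14
H4 returns [9, 14]
= [9, 14]

Answer: [9, 14]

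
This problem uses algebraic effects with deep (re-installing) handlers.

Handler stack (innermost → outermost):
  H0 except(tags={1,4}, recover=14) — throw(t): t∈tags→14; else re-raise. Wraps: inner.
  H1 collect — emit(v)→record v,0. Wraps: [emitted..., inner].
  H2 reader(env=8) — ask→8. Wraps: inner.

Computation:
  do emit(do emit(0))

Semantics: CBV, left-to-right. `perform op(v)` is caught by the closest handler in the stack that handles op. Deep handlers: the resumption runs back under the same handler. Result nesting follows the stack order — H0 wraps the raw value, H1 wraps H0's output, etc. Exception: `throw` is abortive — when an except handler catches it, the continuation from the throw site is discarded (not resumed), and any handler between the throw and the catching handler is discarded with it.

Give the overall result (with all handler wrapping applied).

Step-by-step:
emit(0) @ H1 ⇒ out+=0
emit(0) @ H1 ⇒ out+=0
H0 returns 0
H1 returns [0, 0, 0]
H2 returns [0, 0, 0]
= [0, 0, 0]

Answer: [0, 0, 0]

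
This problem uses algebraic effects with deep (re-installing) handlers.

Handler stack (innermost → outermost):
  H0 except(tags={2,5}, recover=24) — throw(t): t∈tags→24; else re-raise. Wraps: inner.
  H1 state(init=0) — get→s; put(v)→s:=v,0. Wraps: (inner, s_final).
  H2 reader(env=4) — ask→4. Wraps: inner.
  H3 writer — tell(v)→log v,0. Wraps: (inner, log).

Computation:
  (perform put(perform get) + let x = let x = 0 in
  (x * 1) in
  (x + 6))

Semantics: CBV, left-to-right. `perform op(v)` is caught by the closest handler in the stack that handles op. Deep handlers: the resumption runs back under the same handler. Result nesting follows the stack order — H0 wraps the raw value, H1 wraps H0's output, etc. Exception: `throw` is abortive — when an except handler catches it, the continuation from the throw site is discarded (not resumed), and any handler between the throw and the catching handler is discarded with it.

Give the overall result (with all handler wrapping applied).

Evaluation trace:
get @ H1 ⇒ 0
put(0) @ H1 ⇒ s:=0
H0 returns 6
H1 returns (6, 0)
H2 returns (6, 0)
H3 returns ((6, 0), ())
= ((6, 0), ())

Answer: ((6, 0), ())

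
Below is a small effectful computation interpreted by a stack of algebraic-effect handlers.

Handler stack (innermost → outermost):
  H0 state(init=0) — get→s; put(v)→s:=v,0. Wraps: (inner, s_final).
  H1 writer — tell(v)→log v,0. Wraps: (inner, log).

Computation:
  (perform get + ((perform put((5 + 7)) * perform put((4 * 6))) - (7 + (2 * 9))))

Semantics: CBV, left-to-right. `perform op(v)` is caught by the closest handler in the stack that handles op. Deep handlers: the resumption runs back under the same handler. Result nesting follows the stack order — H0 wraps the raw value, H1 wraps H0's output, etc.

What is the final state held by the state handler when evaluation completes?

Answer: 24

Working:
get @ H0 ⇒ 0
put(12) @ H0 ⇒ s:=12
put(24) @ H0 ⇒ s:=24
H0 returns (-25, 24)
H1 returns ((-25, 24), ())
= ((-25, 24), ())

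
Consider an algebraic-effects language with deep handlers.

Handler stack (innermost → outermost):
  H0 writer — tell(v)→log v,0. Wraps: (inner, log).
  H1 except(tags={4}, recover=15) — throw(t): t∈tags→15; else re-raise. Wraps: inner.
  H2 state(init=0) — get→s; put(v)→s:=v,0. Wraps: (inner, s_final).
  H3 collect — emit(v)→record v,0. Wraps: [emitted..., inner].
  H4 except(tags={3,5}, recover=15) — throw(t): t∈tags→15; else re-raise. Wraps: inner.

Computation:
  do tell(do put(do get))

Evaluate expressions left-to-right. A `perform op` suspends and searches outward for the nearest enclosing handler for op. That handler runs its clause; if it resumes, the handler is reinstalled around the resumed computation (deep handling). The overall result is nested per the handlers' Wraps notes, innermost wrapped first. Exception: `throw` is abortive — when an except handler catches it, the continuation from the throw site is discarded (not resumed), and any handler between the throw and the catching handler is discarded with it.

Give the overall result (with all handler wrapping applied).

Answer: [((0, (0)), 0)]

Step-by-step:
get @ H2 ⇒ 0
put(0) @ H2 ⇒ s:=0
tell(0) @ H0 ⇒ log+=0
H0 returns (0, (0))
H1 returns (0, (0))
H2 returns ((0, (0)), 0)
H3 returns [((0, (0)), 0)]
H4 returns [((0, (0)), 0)]
= [((0, (0)), 0)]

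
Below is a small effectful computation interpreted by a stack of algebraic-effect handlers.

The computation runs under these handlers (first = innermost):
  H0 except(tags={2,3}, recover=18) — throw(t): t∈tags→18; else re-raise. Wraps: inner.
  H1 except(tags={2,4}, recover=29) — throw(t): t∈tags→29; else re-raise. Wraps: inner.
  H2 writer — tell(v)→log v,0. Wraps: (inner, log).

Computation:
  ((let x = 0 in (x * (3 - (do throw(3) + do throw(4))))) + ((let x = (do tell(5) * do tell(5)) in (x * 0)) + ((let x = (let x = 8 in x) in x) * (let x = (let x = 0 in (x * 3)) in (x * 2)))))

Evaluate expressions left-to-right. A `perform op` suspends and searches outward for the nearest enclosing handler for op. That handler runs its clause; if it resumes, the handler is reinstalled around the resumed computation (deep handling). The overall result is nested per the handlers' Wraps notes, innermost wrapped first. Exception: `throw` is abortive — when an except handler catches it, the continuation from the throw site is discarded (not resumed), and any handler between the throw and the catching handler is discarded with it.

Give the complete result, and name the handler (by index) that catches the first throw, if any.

Working:
throw(3) @ H0 caught ⇒ 18
H1 returns 18
H2 returns (18, ())
= (18, ())

Answer: (18, ()) ; first throw caught by: H0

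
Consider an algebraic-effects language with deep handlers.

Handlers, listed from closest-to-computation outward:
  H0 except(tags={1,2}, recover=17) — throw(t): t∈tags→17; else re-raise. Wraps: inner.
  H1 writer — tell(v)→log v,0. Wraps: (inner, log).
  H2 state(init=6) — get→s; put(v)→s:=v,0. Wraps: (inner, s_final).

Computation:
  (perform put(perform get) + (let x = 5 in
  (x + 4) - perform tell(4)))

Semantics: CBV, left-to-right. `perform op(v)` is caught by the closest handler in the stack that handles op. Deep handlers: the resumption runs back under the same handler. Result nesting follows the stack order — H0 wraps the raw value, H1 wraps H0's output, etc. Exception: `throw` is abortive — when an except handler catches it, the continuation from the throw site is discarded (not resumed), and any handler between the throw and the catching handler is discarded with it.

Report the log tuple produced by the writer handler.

Working:
get @ H2 ⇒ 6
put(6) @ H2 ⇒ s:=6
tell(4) @ H1 ⇒ log+=4
H0 returns 9
H1 returns (9, (4))
H2 returns ((9, (4)), 6)
= ((9, (4)), 6)

Answer: (4)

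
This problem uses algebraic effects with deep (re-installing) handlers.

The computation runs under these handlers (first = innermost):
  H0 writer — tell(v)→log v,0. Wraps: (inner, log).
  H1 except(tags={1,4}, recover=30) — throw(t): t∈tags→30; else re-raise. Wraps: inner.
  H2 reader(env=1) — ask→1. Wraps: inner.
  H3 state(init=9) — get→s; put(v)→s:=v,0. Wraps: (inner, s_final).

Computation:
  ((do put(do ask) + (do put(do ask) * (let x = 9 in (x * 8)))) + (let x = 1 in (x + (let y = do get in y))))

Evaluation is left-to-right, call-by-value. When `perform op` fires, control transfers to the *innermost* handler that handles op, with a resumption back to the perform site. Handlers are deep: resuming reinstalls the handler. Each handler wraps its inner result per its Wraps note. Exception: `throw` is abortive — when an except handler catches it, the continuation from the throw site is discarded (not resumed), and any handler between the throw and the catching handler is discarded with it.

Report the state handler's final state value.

Answer: 1

Evaluation trace:
ask @ H2 ⇒ 1
put(1) @ H3 ⇒ s:=1
ask @ H2 ⇒ 1
put(1) @ H3 ⇒ s:=1
get @ H3 ⇒ 1
H0 returns (2, ())
H1 returns (2, ())
H2 returns (2, ())
H3 returns ((2, ()), 1)
= ((2, ()), 1)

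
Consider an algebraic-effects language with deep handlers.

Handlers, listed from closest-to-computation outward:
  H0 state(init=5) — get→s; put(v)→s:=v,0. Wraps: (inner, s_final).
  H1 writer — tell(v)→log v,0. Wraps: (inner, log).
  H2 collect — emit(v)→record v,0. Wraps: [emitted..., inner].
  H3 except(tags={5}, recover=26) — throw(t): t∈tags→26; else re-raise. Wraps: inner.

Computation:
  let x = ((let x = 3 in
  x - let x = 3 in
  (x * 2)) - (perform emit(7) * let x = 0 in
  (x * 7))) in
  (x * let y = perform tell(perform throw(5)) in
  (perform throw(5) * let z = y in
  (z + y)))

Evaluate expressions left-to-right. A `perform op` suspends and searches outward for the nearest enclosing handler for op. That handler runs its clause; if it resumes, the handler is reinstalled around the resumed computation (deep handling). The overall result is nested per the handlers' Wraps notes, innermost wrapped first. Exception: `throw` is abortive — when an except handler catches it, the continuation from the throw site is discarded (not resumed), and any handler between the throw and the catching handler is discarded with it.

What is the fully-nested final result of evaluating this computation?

Evaluation trace:
emit(7) @ H2 ⇒ out+=7
throw(5) @ H3 caught ⇒ 26
= 26

Answer: 26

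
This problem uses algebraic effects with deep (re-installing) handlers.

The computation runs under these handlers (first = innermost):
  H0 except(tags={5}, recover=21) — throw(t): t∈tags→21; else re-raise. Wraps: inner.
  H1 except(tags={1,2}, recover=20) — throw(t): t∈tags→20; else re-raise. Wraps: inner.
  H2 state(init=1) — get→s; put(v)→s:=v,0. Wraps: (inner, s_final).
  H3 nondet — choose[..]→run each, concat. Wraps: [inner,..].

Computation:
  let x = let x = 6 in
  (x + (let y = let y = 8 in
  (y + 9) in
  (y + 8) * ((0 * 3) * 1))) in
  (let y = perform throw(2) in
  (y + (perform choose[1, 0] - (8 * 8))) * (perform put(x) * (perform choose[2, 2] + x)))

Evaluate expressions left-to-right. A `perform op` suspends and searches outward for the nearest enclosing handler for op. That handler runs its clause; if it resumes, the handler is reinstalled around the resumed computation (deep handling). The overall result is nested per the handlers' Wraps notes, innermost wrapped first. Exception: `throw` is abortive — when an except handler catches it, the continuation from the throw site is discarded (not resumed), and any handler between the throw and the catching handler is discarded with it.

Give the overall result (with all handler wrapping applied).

Evaluation trace:
throw(2) @ H0 re-raised
throw(2) @ H1 caught ⇒ 20
H2 returns (20, 1)
H3 returns [(20, 1)]
= [(20, 1)]

Answer: [(20, 1)]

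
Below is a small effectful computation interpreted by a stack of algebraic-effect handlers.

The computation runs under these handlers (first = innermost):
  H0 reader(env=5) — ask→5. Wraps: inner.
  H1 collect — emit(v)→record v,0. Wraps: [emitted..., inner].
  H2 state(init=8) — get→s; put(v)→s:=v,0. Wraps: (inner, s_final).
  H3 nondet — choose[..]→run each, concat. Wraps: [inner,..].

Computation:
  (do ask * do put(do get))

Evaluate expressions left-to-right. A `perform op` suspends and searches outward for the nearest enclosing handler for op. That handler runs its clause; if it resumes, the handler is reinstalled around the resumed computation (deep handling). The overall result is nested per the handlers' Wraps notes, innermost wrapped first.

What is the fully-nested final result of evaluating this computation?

Answer: [([0], 8)]

Step-by-step:
ask @ H0 ⇒ 5
get @ H2 ⇒ 8
put(8) @ H2 ⇒ s:=8
H0 returns 0
H1 returns [0]
H2 returns ([0], 8)
H3 returns [([0], 8)]
= [([0], 8)]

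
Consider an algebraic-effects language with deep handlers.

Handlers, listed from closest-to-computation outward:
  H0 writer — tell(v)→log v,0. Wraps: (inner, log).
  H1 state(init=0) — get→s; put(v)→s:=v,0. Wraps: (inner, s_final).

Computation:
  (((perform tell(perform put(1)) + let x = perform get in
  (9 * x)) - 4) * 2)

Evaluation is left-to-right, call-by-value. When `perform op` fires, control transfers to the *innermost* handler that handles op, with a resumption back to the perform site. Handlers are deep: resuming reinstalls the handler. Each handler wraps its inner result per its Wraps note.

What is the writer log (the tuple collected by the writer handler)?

Answer: (0)

Step-by-step:
put(1) @ H1 ⇒ s:=1
tell(0) @ H0 ⇒ log+=0
get @ H1 ⇒ 1
H0 returns (10, (0))
H1 returns ((10, (0)), 1)
= ((10, (0)), 1)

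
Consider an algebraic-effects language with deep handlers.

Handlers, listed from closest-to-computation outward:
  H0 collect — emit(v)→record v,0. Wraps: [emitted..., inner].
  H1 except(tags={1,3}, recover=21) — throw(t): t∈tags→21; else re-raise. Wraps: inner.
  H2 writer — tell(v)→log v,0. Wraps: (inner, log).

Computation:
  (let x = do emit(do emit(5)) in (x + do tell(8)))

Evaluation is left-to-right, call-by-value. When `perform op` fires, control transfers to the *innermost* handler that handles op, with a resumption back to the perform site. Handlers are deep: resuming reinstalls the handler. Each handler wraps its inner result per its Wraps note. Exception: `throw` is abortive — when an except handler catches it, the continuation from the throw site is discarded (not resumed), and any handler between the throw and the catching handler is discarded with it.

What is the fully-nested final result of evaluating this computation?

Step-by-step:
emit(5) @ H0 ⇒ out+=5
emit(0) @ H0 ⇒ out+=0
tell(8) @ H2 ⇒ log+=8
H0 returns [5, 0, 0]
H1 returns [5, 0, 0]
H2 returns ([5, 0, 0], (8))
= ([5, 0, 0], (8))

Answer: ([5, 0, 0], (8))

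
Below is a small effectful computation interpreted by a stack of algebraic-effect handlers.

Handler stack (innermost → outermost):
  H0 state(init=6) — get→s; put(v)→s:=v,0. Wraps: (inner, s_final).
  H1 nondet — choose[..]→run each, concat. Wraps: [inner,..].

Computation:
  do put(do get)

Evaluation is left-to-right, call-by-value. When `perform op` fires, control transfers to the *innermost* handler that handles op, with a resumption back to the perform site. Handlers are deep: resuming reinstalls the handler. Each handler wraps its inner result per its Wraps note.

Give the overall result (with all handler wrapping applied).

Answer: [(0, 6)]

Evaluation trace:
get @ H0 ⇒ 6
put(6) @ H0 ⇒ s:=6
H0 returns (0, 6)
H1 returns [(0, 6)]
= [(0, 6)]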